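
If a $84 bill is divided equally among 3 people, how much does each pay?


Total bill: $84
Number of people: 3
Each pays: $84 / 3 = $28

$28


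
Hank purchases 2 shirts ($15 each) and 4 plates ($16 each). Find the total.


Cost of shirts:
2 x $15 = $30
Cost of plates:
4 x $16 = $64
Add both:
$30 + $64 = $94

$94


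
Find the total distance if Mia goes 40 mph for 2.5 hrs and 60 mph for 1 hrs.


Leg 1 distance:
40 x 2.5 = 100 miles
Leg 2 distance:
60 x 1 = 60 miles
Total distance:
100 + 60 = 160 miles

160 miles


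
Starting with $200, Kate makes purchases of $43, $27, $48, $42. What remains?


Add up expenses:
$43 + $27 + $48 + $42 = $160
Subtract from budget:
$200 - $160 = $40

$40


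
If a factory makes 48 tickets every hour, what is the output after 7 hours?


Production rate: 48 tickets per hour
Time: 7 hours
Total: 48 x 7 = 336 tickets

336 tickets


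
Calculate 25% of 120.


Convert percentage to decimal:
25% = 0.25
Multiply:
120 x 0.25 = 30

30


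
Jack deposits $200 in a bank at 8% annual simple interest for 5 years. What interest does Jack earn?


Use the formula I = P x R x T / 100
P x R x T = 200 x 8 x 5 = 8000
I = 8000 / 100 = $80

$80


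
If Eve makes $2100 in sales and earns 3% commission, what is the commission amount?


Convert rate to decimal:
3% = 0.03
Multiply by sales:
$2100 x 0.03 = $63

$63


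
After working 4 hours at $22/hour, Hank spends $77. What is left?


Calculate earnings:
4 x $22 = $88
Subtract spending:
$88 - $77 = $11

$11


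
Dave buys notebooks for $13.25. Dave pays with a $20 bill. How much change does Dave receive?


Start with the amount paid:
$20
Subtract the price:
$20 - $13.25 = $6.75

$6.75


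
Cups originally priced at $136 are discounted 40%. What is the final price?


Calculate the discount amount:
40% of $136 = $54.40
Subtract from original:
$136 - $54.40 = $81.60

$81.60


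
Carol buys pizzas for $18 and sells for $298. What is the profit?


Selling price = $298
Cost price = $18
Profit = selling price - cost price:
Profit = $298 - $18 = $280

$280


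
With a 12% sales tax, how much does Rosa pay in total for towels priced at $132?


Calculate the tax:
12% of $132 = $15.84
Add tax to price:
$132 + $15.84 = $147.84

$147.84


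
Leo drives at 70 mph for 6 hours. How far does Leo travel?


Use the formula: distance = speed x time
Speed = 70 mph, Time = 6 hours
70 x 6 = 420 miles

420 miles


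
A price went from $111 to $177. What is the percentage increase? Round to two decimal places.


Find the absolute change:
|177 - 111| = 66
Divide by original and multiply by 100:
66 / 111 x 100 = 59.4594...% ≈ 59.46%

59.46%


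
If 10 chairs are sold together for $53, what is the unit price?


Total cost: $53
Number of items: 10
Unit price: $53 / 10 = $5.30

$5.30


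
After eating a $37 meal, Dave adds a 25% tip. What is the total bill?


Calculate the tip:
25% of $37 = $9.25
Add tip to meal cost:
$37 + $9.25 = $46.25

$46.25


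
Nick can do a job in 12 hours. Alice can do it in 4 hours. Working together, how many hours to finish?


Nick's rate: 1/12 of the job per hour
Alice's rate: 1/4 of the job per hour
Combined rate: 1/12 + 1/4 = 1/3 per hour
Time = 1 / (1/3) = 3 hours

3 hours


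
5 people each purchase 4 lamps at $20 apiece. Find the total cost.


Cost per person:
4 x $20 = $80
Group total:
5 x $80 = $400

$400


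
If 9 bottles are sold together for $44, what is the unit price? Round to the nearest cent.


Total cost: $44
Number of items: 9
Unit price: $44 / 9 = $4.8888... ≈ $4.89

$4.89


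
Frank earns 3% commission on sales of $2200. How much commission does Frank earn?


Convert rate to decimal:
3% = 0.03
Multiply by sales:
$2200 x 0.03 = $66

$66


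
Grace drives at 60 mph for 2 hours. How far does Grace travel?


Use the formula: distance = speed x time
Speed = 60 mph, Time = 2 hours
60 x 2 = 120 miles

120 miles


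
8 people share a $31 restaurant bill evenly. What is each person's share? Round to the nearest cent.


Total bill: $31
Number of people: 8
Each pays: $31 / 8 = $3.875 ≈ $3.88

$3.88


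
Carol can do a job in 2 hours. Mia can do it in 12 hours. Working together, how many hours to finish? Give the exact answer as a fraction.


Carol's rate: 1/2 of the job per hour
Mia's rate: 1/12 of the job per hour
Combined rate: 1/2 + 1/12 = 7/12 per hour
Time = 1 / (7/12) = 12/7 hours (≈ 1.71 hours)

12/7 hours


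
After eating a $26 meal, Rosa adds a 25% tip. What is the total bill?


Calculate the tip:
25% of $26 = $6.50
Add tip to meal cost:
$26 + $6.50 = $32.50

$32.50


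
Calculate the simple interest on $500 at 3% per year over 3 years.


Use the formula I = P x R x T / 100
P x R x T = 500 x 3 x 3 = 4500
I = 4500 / 100 = $45

$45


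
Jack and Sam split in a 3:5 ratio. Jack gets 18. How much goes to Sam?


Find the multiplier:
18 / 3 = 6
Apply to Sam's share:
5 x 6 = 30

30


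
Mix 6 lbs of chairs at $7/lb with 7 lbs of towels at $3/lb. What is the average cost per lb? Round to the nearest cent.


Cost of chairs:
6 x $7 = $42
Cost of towels:
7 x $3 = $21
Total cost: $42 + $21 = $63
Total weight: 13 lbs
Average: $63 / 13 = $4.8461... ≈ $4.85/lb

$4.85/lb


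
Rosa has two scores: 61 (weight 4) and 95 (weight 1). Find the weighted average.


Weighted sum:
4 x 61 + 1 x 95 = 339
Total weight:
4 + 1 = 5
Weighted average:
339 / 5 = 67.8

67.8


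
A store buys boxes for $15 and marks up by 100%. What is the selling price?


Calculate the markup amount:
100% of $15 = $15
Add to cost:
$15 + $15 = $30

$30


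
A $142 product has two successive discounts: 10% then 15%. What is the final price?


First discount:
10% of $142 = $14.20
Price after first discount:
$142 - $14.20 = $127.80
Second discount:
15% of $127.80 = $19.17
Final price:
$127.80 - $19.17 = $108.63

$108.63


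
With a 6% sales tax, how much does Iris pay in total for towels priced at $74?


Calculate the tax:
6% of $74 = $4.44
Add tax to price:
$74 + $4.44 = $78.44

$78.44


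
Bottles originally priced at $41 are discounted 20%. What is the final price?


Calculate the discount amount:
20% of $41 = $8.20
Subtract from original:
$41 - $8.20 = $32.80

$32.80


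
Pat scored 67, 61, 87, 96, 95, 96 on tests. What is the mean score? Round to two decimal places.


Add the scores:
67 + 61 + 87 + 96 + 95 + 96 = 502
Divide by the number of tests:
502 / 6 = 83.6666... ≈ 83.67

83.67


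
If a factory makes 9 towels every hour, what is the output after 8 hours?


Production rate: 9 towels per hour
Time: 8 hours
Total: 9 x 8 = 72 towels

72 towels


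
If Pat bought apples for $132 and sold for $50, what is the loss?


Selling price = $50
Cost price = $132
Loss = cost price - selling price:
Loss = $132 - $50 = $82

$82


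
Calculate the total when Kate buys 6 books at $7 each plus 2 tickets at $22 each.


Cost of books:
6 x $7 = $42
Cost of tickets:
2 x $22 = $44
Add both:
$42 + $44 = $86

$86


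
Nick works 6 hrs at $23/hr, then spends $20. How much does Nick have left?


Calculate earnings:
6 x $23 = $138
Subtract spending:
$138 - $20 = $118

$118


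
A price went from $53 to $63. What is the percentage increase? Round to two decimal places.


Find the absolute change:
|63 - 53| = 10
Divide by original and multiply by 100:
10 / 53 x 100 = 18.8679...% ≈ 18.87%

18.87%


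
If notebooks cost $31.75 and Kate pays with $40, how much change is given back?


Start with the amount paid:
$40
Subtract the price:
$40 - $31.75 = $8.25

$8.25


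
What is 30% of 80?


Convert percentage to decimal:
30% = 0.3
Multiply:
80 x 0.3 = 24

24


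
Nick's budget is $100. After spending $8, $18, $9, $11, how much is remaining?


Add up expenses:
$8 + $18 + $9 + $11 = $46
Subtract from budget:
$100 - $46 = $54

$54


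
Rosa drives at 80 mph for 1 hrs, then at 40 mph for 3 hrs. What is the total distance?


Leg 1 distance:
80 x 1 = 80 miles
Leg 2 distance:
40 x 3 = 120 miles
Total distance:
80 + 120 = 200 miles

200 miles


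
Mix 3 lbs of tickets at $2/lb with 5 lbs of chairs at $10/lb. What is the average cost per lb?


Cost of tickets:
3 x $2 = $6
Cost of chairs:
5 x $10 = $50
Total cost: $6 + $50 = $56
Total weight: 8 lbs
Average: $56 / 8 = $7/lb

$7/lb


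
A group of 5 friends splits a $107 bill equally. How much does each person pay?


Total bill: $107
Number of people: 5
Each pays: $107 / 5 = $21.40

$21.40


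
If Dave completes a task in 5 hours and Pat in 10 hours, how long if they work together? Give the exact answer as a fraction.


Dave's rate: 1/5 of the job per hour
Pat's rate: 1/10 of the job per hour
Combined rate: 1/5 + 1/10 = 3/10 per hour
Time = 1 / (3/10) = 10/3 hours (≈ 3.33 hours)

10/3 hours


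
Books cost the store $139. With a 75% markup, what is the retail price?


Calculate the markup amount:
75% of $139 = $104.25
Add to cost:
$139 + $104.25 = $243.25

$243.25


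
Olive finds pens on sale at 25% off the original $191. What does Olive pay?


Calculate the discount amount:
25% of $191 = $47.75
Subtract from original:
$191 - $47.75 = $143.25

$143.25


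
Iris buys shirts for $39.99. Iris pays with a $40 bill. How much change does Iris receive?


Start with the amount paid:
$40
Subtract the price:
$40 - $39.99 = $0.01

$0.01


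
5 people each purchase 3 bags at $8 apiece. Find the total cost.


Cost per person:
3 x $8 = $24
Group total:
5 x $24 = $120

$120


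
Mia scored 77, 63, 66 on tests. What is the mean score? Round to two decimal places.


Add the scores:
77 + 63 + 66 = 206
Divide by the number of tests:
206 / 3 = 68.6666... ≈ 68.67

68.67


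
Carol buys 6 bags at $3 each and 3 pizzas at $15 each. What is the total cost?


Cost of bags:
6 x $3 = $18
Cost of pizzas:
3 x $15 = $45
Add both:
$18 + $45 = $63

$63


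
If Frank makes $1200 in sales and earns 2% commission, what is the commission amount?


Convert rate to decimal:
2% = 0.02
Multiply by sales:
$1200 x 0.02 = $24

$24


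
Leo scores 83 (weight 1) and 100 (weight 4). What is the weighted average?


Weighted sum:
1 x 83 + 4 x 100 = 483
Total weight:
1 + 4 = 5
Weighted average:
483 / 5 = 96.6

96.6


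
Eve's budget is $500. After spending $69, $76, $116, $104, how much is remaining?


Add up expenses:
$69 + $76 + $116 + $104 = $365
Subtract from budget:
$500 - $365 = $135

$135


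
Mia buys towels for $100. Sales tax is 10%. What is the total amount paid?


Calculate the tax:
10% of $100 = $10
Add tax to price:
$100 + $10 = $110

$110


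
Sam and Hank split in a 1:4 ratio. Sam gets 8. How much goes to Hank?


Find the multiplier:
8 / 1 = 8
Apply to Hank's share:
4 x 8 = 32

32


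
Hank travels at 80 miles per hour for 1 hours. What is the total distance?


Use the formula: distance = speed x time
Speed = 80 mph, Time = 1 hours
80 x 1 = 80 miles

80 miles


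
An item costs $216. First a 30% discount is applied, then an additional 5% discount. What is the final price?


First discount:
30% of $216 = $64.80
Price after first discount:
$216 - $64.80 = $151.20
Second discount:
5% of $151.20 = $7.56
Final price:
$151.20 - $7.56 = $143.64

$143.64


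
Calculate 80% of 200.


Convert percentage to decimal:
80% = 0.8
Multiply:
200 x 0.8 = 160

160


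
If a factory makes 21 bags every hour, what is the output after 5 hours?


Production rate: 21 bags per hour
Time: 5 hours
Total: 21 x 5 = 105 bags

105 bags


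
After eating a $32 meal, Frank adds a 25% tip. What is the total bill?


Calculate the tip:
25% of $32 = $8
Add tip to meal cost:
$32 + $8 = $40

$40


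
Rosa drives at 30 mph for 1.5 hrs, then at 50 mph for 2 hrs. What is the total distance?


Leg 1 distance:
30 x 1.5 = 45 miles
Leg 2 distance:
50 x 2 = 100 miles
Total distance:
45 + 100 = 145 miles

145 miles


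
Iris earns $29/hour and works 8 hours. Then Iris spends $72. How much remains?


Calculate earnings:
8 x $29 = $232
Subtract spending:
$232 - $72 = $160

$160


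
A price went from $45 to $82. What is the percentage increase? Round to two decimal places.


Find the absolute change:
|82 - 45| = 37
Divide by original and multiply by 100:
37 / 45 x 100 = 82.2222...% ≈ 82.22%

82.22%


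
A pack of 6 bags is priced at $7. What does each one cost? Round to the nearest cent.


Total cost: $7
Number of items: 6
Unit price: $7 / 6 = $1.1666... ≈ $1.17

$1.17


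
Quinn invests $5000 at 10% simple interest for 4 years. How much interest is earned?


Use the formula I = P x R x T / 100
P x R x T = 5000 x 10 x 4 = 200000
I = 200000 / 100 = $2000

$2000


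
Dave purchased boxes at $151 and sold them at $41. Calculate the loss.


Selling price = $41
Cost price = $151
Loss = cost price - selling price:
Loss = $151 - $41 = $110

$110


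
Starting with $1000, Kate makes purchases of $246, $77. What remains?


Add up expenses:
$246 + $77 = $323
Subtract from budget:
$1000 - $323 = $677

$677


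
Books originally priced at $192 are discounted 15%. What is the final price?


Calculate the discount amount:
15% of $192 = $28.80
Subtract from original:
$192 - $28.80 = $163.20

$163.20


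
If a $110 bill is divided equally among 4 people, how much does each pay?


Total bill: $110
Number of people: 4
Each pays: $110 / 4 = $27.50

$27.50


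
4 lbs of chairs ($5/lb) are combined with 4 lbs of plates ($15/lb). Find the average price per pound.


Cost of chairs:
4 x $5 = $20
Cost of plates:
4 x $15 = $60
Total cost: $20 + $60 = $80
Total weight: 8 lbs
Average: $80 / 8 = $10/lb

$10/lb


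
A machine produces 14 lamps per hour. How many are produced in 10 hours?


Production rate: 14 lamps per hour
Time: 10 hours
Total: 14 x 10 = 140 lamps

140 lamps


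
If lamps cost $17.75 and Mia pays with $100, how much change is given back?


Start with the amount paid:
$100
Subtract the price:
$100 - $17.75 = $82.25

$82.25


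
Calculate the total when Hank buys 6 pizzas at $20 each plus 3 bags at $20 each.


Cost of pizzas:
6 x $20 = $120
Cost of bags:
3 x $20 = $60
Add both:
$120 + $60 = $180

$180


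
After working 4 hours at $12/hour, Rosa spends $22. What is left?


Calculate earnings:
4 x $12 = $48
Subtract spending:
$48 - $22 = $26

$26


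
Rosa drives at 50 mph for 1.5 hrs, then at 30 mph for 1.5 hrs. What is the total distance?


Leg 1 distance:
50 x 1.5 = 75 miles
Leg 2 distance:
30 x 1.5 = 45 miles
Total distance:
75 + 45 = 120 miles

120 miles


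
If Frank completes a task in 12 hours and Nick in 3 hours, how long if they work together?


Frank's rate: 1/12 of the job per hour
Nick's rate: 1/3 of the job per hour
Combined rate: 1/12 + 1/3 = 5/12 per hour
Time = 1 / (5/12) = 12/5 = 2.4 hours

2.4 hours


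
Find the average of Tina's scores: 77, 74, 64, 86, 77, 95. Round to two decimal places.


Add the scores:
77 + 74 + 64 + 86 + 77 + 95 = 473
Divide by the number of tests:
473 / 6 = 78.8333... ≈ 78.83

78.83


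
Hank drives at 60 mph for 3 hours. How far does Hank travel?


Use the formula: distance = speed x time
Speed = 60 mph, Time = 3 hours
60 x 3 = 180 miles

180 miles


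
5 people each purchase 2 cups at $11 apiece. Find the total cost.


Cost per person:
2 x $11 = $22
Group total:
5 x $22 = $110

$110


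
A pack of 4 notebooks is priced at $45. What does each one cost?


Total cost: $45
Number of items: 4
Unit price: $45 / 4 = $11.25

$11.25


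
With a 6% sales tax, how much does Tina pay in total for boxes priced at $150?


Calculate the tax:
6% of $150 = $9
Add tax to price:
$150 + $9 = $159

$159


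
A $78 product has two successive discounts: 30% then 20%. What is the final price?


First discount:
30% of $78 = $23.40
Price after first discount:
$78 - $23.40 = $54.60
Second discount:
20% of $54.60 = $10.92
Final price:
$54.60 - $10.92 = $43.68

$43.68


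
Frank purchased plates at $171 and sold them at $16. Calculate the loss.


Selling price = $16
Cost price = $171
Loss = cost price - selling price:
Loss = $171 - $16 = $155

$155


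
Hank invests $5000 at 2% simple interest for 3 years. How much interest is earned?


Use the formula I = P x R x T / 100
P x R x T = 5000 x 2 x 3 = 30000
I = 30000 / 100 = $300

$300


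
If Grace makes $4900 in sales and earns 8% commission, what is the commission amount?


Convert rate to decimal:
8% = 0.08
Multiply by sales:
$4900 x 0.08 = $392

$392


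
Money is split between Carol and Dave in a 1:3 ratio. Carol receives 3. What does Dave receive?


Find the multiplier:
3 / 1 = 3
Apply to Dave's share:
3 x 3 = 9

9


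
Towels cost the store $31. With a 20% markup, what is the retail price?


Calculate the markup amount:
20% of $31 = $6.20
Add to cost:
$31 + $6.20 = $37.20

$37.20


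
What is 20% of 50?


Convert percentage to decimal:
20% = 0.2
Multiply:
50 x 0.2 = 10

10


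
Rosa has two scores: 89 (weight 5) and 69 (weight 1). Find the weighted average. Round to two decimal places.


Weighted sum:
5 x 89 + 1 x 69 = 514
Total weight:
5 + 1 = 6
Weighted average:
514 / 6 = 85.6666... ≈ 85.67

85.67


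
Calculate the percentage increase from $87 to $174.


Find the absolute change:
|174 - 87| = 87
Divide by original and multiply by 100:
87 / 87 x 100 = 100%

100%


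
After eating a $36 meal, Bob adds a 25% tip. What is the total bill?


Calculate the tip:
25% of $36 = $9
Add tip to meal cost:
$36 + $9 = $45

$45


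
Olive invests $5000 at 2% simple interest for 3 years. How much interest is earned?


Use the formula I = P x R x T / 100
P x R x T = 5000 x 2 x 3 = 30000
I = 30000 / 100 = $300

$300


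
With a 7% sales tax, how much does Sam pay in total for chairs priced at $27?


Calculate the tax:
7% of $27 = $1.89
Add tax to price:
$27 + $1.89 = $28.89

$28.89


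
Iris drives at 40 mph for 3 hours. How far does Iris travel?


Use the formula: distance = speed x time
Speed = 40 mph, Time = 3 hours
40 x 3 = 120 miles

120 miles


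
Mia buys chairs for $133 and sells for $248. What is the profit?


Selling price = $248
Cost price = $133
Profit = selling price - cost price:
Profit = $248 - $133 = $115

$115


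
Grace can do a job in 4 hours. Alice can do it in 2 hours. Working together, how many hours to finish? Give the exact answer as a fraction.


Grace's rate: 1/4 of the job per hour
Alice's rate: 1/2 of the job per hour
Combined rate: 1/4 + 1/2 = 3/4 per hour
Time = 1 / (3/4) = 4/3 hours (≈ 1.33 hours)

4/3 hours


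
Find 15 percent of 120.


Convert percentage to decimal:
15% = 0.15
Multiply:
120 x 0.15 = 18

18


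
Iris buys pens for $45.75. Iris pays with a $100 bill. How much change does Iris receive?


Start with the amount paid:
$100
Subtract the price:
$100 - $45.75 = $54.25

$54.25


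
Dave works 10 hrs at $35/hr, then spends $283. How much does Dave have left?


Calculate earnings:
10 x $35 = $350
Subtract spending:
$350 - $283 = $67

$67


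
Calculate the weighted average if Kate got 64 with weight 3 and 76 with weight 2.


Weighted sum:
3 x 64 + 2 x 76 = 344
Total weight:
3 + 2 = 5
Weighted average:
344 / 5 = 68.8

68.8


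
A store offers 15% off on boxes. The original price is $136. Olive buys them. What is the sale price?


Calculate the discount amount:
15% of $136 = $20.40
Subtract from original:
$136 - $20.40 = $115.60

$115.60


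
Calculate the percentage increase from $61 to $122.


Find the absolute change:
|122 - 61| = 61
Divide by original and multiply by 100:
61 / 61 x 100 = 100%

100%


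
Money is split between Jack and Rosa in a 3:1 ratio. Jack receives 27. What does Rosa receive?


Find the multiplier:
27 / 3 = 9
Apply to Rosa's share:
1 x 9 = 9

9


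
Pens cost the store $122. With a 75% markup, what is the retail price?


Calculate the markup amount:
75% of $122 = $91.50
Add to cost:
$122 + $91.50 = $213.50

$213.50


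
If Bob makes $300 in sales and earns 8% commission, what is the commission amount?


Convert rate to decimal:
8% = 0.08
Multiply by sales:
$300 x 0.08 = $24

$24


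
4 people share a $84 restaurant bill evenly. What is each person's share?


Total bill: $84
Number of people: 4
Each pays: $84 / 4 = $21

$21


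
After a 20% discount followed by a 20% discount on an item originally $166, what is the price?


First discount:
20% of $166 = $33.20
Price after first discount:
$166 - $33.20 = $132.80
Second discount:
20% of $132.80 = $26.56
Final price:
$132.80 - $26.56 = $106.24

$106.24


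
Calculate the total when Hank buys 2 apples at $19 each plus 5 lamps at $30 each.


Cost of apples:
2 x $19 = $38
Cost of lamps:
5 x $30 = $150
Add both:
$38 + $150 = $188

$188


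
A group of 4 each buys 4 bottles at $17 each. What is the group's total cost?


Cost per person:
4 x $17 = $68
Group total:
4 x $68 = $272

$272


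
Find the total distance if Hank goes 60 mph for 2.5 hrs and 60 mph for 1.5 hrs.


Leg 1 distance:
60 x 2.5 = 150 miles
Leg 2 distance:
60 x 1.5 = 90 miles
Total distance:
150 + 90 = 240 miles

240 miles


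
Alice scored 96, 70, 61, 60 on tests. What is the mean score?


Add the scores:
96 + 70 + 61 + 60 = 287
Divide by the number of tests:
287 / 4 = 71.75

71.75


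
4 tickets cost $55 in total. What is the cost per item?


Total cost: $55
Number of items: 4
Unit price: $55 / 4 = $13.75

$13.75


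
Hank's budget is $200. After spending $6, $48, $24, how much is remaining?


Add up expenses:
$6 + $48 + $24 = $78
Subtract from budget:
$200 - $78 = $122

$122


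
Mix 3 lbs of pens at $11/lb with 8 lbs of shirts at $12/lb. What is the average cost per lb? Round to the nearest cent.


Cost of pens:
3 x $11 = $33
Cost of shirts:
8 x $12 = $96
Total cost: $33 + $96 = $129
Total weight: 11 lbs
Average: $129 / 11 = $11.7272... ≈ $11.73/lb

$11.73/lb


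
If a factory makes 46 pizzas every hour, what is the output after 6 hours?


Production rate: 46 pizzas per hour
Time: 6 hours
Total: 46 x 6 = 276 pizzas

276 pizzas


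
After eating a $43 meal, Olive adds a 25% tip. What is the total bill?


Calculate the tip:
25% of $43 = $10.75
Add tip to meal cost:
$43 + $10.75 = $53.75

$53.75


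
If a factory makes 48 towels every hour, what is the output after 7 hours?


Production rate: 48 towels per hour
Time: 7 hours
Total: 48 x 7 = 336 towels

336 towels


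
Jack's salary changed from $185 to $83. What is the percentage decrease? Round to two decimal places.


Find the absolute change:
|83 - 185| = 102
Divide by original and multiply by 100:
102 / 185 x 100 = 55.1351...% ≈ 55.14%

55.14%


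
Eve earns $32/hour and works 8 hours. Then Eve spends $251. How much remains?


Calculate earnings:
8 x $32 = $256
Subtract spending:
$256 - $251 = $5

$5


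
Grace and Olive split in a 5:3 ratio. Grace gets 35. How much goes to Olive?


Find the multiplier:
35 / 5 = 7
Apply to Olive's share:
3 x 7 = 21

21


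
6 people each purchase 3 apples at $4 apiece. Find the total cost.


Cost per person:
3 x $4 = $12
Group total:
6 x $12 = $72

$72


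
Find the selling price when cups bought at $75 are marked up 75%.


Calculate the markup amount:
75% of $75 = $56.25
Add to cost:
$75 + $56.25 = $131.25

$131.25


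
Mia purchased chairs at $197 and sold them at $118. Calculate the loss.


Selling price = $118
Cost price = $197
Loss = cost price - selling price:
Loss = $197 - $118 = $79

$79


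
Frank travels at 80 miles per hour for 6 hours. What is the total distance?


Use the formula: distance = speed x time
Speed = 80 mph, Time = 6 hours
80 x 6 = 480 miles

480 miles


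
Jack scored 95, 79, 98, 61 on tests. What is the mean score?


Add the scores:
95 + 79 + 98 + 61 = 333
Divide by the number of tests:
333 / 4 = 83.25

83.25


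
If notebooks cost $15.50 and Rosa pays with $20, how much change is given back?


Start with the amount paid:
$20
Subtract the price:
$20 - $15.50 = $4.50

$4.50


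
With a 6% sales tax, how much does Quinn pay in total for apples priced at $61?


Calculate the tax:
6% of $61 = $3.66
Add tax to price:
$61 + $3.66 = $64.66

$64.66


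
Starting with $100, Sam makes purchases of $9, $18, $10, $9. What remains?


Add up expenses:
$9 + $18 + $10 + $9 = $46
Subtract from budget:
$100 - $46 = $54

$54


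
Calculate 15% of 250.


Convert percentage to decimal:
15% = 0.15
Multiply:
250 x 0.15 = 37.5

37.5


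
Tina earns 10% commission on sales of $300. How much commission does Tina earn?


Convert rate to decimal:
10% = 0.1
Multiply by sales:
$300 x 0.1 = $30

$30


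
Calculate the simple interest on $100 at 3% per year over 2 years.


Use the formula I = P x R x T / 100
P x R x T = 100 x 3 x 2 = 600
I = 600 / 100 = $6

$6


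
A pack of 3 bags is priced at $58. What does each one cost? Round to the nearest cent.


Total cost: $58
Number of items: 3
Unit price: $58 / 3 = $19.3333... ≈ $19.33

$19.33


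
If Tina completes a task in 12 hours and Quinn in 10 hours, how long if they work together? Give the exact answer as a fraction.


Tina's rate: 1/12 of the job per hour
Quinn's rate: 1/10 of the job per hour
Combined rate: 1/12 + 1/10 = 11/60 per hour
Time = 1 / (11/60) = 60/11 hours (≈ 5.45 hours)

60/11 hours


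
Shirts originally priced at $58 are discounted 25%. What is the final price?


Calculate the discount amount:
25% of $58 = $14.50
Subtract from original:
$58 - $14.50 = $43.50

$43.50


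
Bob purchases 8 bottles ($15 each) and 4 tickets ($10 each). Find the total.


Cost of bottles:
8 x $15 = $120
Cost of tickets:
4 x $10 = $40
Add both:
$120 + $40 = $160

$160


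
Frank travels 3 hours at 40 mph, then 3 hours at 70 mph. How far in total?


Leg 1 distance:
40 x 3 = 120 miles
Leg 2 distance:
70 x 3 = 210 miles
Total distance:
120 + 210 = 330 miles

330 miles


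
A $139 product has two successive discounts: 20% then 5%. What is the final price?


First discount:
20% of $139 = $27.80
Price after first discount:
$139 - $27.80 = $111.20
Second discount:
5% of $111.20 = $5.56
Final price:
$111.20 - $5.56 = $105.64

$105.64


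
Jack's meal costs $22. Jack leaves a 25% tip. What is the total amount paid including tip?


Calculate the tip:
25% of $22 = $5.50
Add tip to meal cost:
$22 + $5.50 = $27.50

$27.50


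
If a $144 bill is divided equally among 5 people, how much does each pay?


Total bill: $144
Number of people: 5
Each pays: $144 / 5 = $28.80

$28.80


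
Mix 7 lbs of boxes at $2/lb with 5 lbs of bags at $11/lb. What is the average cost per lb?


Cost of boxes:
7 x $2 = $14
Cost of bags:
5 x $11 = $55
Total cost: $14 + $55 = $69
Total weight: 12 lbs
Average: $69 / 12 = $5.75/lb

$5.75/lb


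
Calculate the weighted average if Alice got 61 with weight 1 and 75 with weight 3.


Weighted sum:
1 x 61 + 3 x 75 = 286
Total weight:
1 + 3 = 4
Weighted average:
286 / 4 = 71.5

71.5


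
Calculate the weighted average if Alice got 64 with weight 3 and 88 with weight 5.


Weighted sum:
3 x 64 + 5 x 88 = 632
Total weight:
3 + 5 = 8
Weighted average:
632 / 8 = 79

79


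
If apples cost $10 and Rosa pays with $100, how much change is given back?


Start with the amount paid:
$100
Subtract the price:
$100 - $10 = $90

$90


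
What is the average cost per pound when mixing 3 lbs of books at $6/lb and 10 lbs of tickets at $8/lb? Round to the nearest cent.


Cost of books:
3 x $6 = $18
Cost of tickets:
10 x $8 = $80
Total cost: $18 + $80 = $98
Total weight: 13 lbs
Average: $98 / 13 = $7.5384... ≈ $7.54/lb

$7.54/lb


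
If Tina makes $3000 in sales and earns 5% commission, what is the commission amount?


Convert rate to decimal:
5% = 0.05
Multiply by sales:
$3000 x 0.05 = $150

$150


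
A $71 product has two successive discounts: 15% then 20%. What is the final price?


First discount:
15% of $71 = $10.65
Price after first discount:
$71 - $10.65 = $60.35
Second discount:
20% of $60.35 = $12.07
Final price:
$60.35 - $12.07 = $48.28

$48.28


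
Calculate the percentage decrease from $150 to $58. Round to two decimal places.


Find the absolute change:
|58 - 150| = 92
Divide by original and multiply by 100:
92 / 150 x 100 = 61.3333...% ≈ 61.33%

61.33%


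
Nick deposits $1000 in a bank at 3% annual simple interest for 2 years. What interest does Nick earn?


Use the formula I = P x R x T / 100
P x R x T = 1000 x 3 x 2 = 6000
I = 6000 / 100 = $60

$60


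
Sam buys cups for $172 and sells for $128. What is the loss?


Selling price = $128
Cost price = $172
Loss = cost price - selling price:
Loss = $172 - $128 = $44

$44


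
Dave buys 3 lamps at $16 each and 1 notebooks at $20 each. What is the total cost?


Cost of lamps:
3 x $16 = $48
Cost of notebooks:
1 x $20 = $20
Add both:
$48 + $20 = $68

$68


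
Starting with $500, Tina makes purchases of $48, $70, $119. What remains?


Add up expenses:
$48 + $70 + $119 = $237
Subtract from budget:
$500 - $237 = $263

$263


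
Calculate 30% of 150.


Convert percentage to decimal:
30% = 0.3
Multiply:
150 x 0.3 = 45

45


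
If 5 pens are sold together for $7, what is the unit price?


Total cost: $7
Number of items: 5
Unit price: $7 / 5 = $1.40

$1.40


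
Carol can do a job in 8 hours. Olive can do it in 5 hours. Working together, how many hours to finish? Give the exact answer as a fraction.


Carol's rate: 1/8 of the job per hour
Olive's rate: 1/5 of the job per hour
Combined rate: 1/8 + 1/5 = 13/40 per hour
Time = 1 / (13/40) = 40/13 hours (≈ 3.08 hours)

40/13 hours


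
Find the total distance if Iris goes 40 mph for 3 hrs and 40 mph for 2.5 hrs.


Leg 1 distance:
40 x 3 = 120 miles
Leg 2 distance:
40 x 2.5 = 100 miles
Total distance:
120 + 100 = 220 miles

220 miles


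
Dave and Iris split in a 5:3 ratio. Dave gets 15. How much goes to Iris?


Find the multiplier:
15 / 5 = 3
Apply to Iris's share:
3 x 3 = 9

9


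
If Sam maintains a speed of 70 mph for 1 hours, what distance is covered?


Use the formula: distance = speed x time
Speed = 70 mph, Time = 1 hours
70 x 1 = 70 miles

70 miles


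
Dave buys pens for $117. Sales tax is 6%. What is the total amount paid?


Calculate the tax:
6% of $117 = $7.02
Add tax to price:
$117 + $7.02 = $124.02

$124.02


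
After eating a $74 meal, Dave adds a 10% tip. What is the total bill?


Calculate the tip:
10% of $74 = $7.40
Add tip to meal cost:
$74 + $7.40 = $81.40

$81.40


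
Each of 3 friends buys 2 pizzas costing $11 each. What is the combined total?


Cost per person:
2 x $11 = $22
Group total:
3 x $22 = $66

$66


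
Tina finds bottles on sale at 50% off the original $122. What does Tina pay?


Calculate the discount amount:
50% of $122 = $61
Subtract from original:
$122 - $61 = $61

$61


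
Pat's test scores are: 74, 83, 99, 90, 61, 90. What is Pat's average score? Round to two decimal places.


Add the scores:
74 + 83 + 99 + 90 + 61 + 90 = 497
Divide by the number of tests:
497 / 6 = 82.8333... ≈ 82.83

82.83


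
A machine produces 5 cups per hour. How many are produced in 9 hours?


Production rate: 5 cups per hour
Time: 9 hours
Total: 5 x 9 = 45 cups

45 cups


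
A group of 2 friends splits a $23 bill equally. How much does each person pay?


Total bill: $23
Number of people: 2
Each pays: $23 / 2 = $11.50

$11.50


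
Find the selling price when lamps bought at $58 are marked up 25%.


Calculate the markup amount:
25% of $58 = $14.50
Add to cost:
$58 + $14.50 = $72.50

$72.50


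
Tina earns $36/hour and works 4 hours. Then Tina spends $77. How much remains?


Calculate earnings:
4 x $36 = $144
Subtract spending:
$144 - $77 = $67

$67


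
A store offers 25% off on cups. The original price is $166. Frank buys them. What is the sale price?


Calculate the discount amount:
25% of $166 = $41.50
Subtract from original:
$166 - $41.50 = $124.50

$124.50


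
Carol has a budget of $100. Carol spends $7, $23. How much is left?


Add up expenses:
$7 + $23 = $30
Subtract from budget:
$100 - $30 = $70

$70


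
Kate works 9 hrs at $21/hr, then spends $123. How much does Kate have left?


Calculate earnings:
9 x $21 = $189
Subtract spending:
$189 - $123 = $66

$66


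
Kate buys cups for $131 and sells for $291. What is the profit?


Selling price = $291
Cost price = $131
Profit = selling price - cost price:
Profit = $291 - $131 = $160

$160


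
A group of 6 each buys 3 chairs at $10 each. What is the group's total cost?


Cost per person:
3 x $10 = $30
Group total:
6 x $30 = $180

$180


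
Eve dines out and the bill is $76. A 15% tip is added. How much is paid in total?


Calculate the tip:
15% of $76 = $11.40
Add tip to meal cost:
$76 + $11.40 = $87.40

$87.40


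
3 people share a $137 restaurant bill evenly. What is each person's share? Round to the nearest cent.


Total bill: $137
Number of people: 3
Each pays: $137 / 3 = $45.6666... ≈ $45.67

$45.67


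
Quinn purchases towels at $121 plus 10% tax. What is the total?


Calculate the tax:
10% of $121 = $12.10
Add tax to price:
$121 + $12.10 = $133.10

$133.10


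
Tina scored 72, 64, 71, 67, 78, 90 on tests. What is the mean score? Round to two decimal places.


Add the scores:
72 + 64 + 71 + 67 + 78 + 90 = 442
Divide by the number of tests:
442 / 6 = 73.6666... ≈ 73.67

73.67


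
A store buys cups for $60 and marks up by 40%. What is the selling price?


Calculate the markup amount:
40% of $60 = $24
Add to cost:
$60 + $24 = $84

$84


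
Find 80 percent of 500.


Convert percentage to decimal:
80% = 0.8
Multiply:
500 x 0.8 = 400

400


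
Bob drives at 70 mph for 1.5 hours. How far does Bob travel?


Use the formula: distance = speed x time
Speed = 70 mph, Time = 1.5 hours
70 x 1.5 = 105 miles

105 miles


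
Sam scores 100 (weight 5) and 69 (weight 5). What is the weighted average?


Weighted sum:
5 x 100 + 5 x 69 = 845
Total weight:
5 + 5 = 10
Weighted average:
845 / 10 = 84.5

84.5


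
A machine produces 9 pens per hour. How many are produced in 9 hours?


Production rate: 9 pens per hour
Time: 9 hours
Total: 9 x 9 = 81 pens

81 pens


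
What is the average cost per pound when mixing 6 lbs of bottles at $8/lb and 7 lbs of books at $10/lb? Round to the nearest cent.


Cost of bottles:
6 x $8 = $48
Cost of books:
7 x $10 = $70
Total cost: $48 + $70 = $118
Total weight: 13 lbs
Average: $118 / 13 = $9.0769... ≈ $9.08/lb

$9.08/lb


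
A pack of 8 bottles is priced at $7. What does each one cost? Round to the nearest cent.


Total cost: $7
Number of items: 8
Unit price: $7 / 8 = $0.875 ≈ $0.88

$0.88


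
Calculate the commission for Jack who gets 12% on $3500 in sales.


Convert rate to decimal:
12% = 0.12
Multiply by sales:
$3500 x 0.12 = $420

$420


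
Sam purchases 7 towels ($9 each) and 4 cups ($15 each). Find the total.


Cost of towels:
7 x $9 = $63
Cost of cups:
4 x $15 = $60
Add both:
$63 + $60 = $123

$123


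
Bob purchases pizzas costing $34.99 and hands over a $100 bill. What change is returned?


Start with the amount paid:
$100
Subtract the price:
$100 - $34.99 = $65.01

$65.01


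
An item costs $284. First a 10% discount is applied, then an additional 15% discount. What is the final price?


First discount:
10% of $284 = $28.40
Price after first discount:
$284 - $28.40 = $255.60
Second discount:
15% of $255.60 = $38.34
Final price:
$255.60 - $38.34 = $217.26

$217.26


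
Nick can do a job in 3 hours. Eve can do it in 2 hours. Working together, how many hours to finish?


Nick's rate: 1/3 of the job per hour
Eve's rate: 1/2 of the job per hour
Combined rate: 1/3 + 1/2 = 5/6 per hour
Time = 1 / (5/6) = 6/5 = 1.2 hours

1.2 hours


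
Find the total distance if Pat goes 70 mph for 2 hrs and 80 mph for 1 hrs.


Leg 1 distance:
70 x 2 = 140 miles
Leg 2 distance:
80 x 1 = 80 miles
Total distance:
140 + 80 = 220 miles

220 miles


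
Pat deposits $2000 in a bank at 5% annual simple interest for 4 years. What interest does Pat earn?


Use the formula I = P x R x T / 100
P x R x T = 2000 x 5 x 4 = 40000
I = 40000 / 100 = $400

$400


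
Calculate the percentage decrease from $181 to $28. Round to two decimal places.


Find the absolute change:
|28 - 181| = 153
Divide by original and multiply by 100:
153 / 181 x 100 = 84.5303...% ≈ 84.53%

84.53%


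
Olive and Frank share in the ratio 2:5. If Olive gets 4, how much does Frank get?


Find the multiplier:
4 / 2 = 2
Apply to Frank's share:
5 x 2 = 10

10


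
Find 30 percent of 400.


Convert percentage to decimal:
30% = 0.3
Multiply:
400 x 0.3 = 120

120


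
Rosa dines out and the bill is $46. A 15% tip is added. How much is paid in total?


Calculate the tip:
15% of $46 = $6.90
Add tip to meal cost:
$46 + $6.90 = $52.90

$52.90


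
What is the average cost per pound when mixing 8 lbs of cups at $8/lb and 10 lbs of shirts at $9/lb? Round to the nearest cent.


Cost of cups:
8 x $8 = $64
Cost of shirts:
10 x $9 = $90
Total cost: $64 + $90 = $154
Total weight: 18 lbs
Average: $154 / 18 = $8.5555... ≈ $8.56/lb

$8.56/lb


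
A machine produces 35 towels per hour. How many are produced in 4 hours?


Production rate: 35 towels per hour
Time: 4 hours
Total: 35 x 4 = 140 towels

140 towels


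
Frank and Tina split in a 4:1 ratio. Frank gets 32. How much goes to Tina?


Find the multiplier:
32 / 4 = 8
Apply to Tina's share:
1 x 8 = 8

8


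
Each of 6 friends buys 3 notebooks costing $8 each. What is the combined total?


Cost per person:
3 x $8 = $24
Group total:
6 x $24 = $144

$144


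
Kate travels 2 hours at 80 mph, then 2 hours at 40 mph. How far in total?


Leg 1 distance:
80 x 2 = 160 miles
Leg 2 distance:
40 x 2 = 80 miles
Total distance:
160 + 80 = 240 miles

240 miles


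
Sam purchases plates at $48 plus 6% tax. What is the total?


Calculate the tax:
6% of $48 = $2.88
Add tax to price:
$48 + $2.88 = $50.88

$50.88


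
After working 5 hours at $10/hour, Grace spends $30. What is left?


Calculate earnings:
5 x $10 = $50
Subtract spending:
$50 - $30 = $20

$20


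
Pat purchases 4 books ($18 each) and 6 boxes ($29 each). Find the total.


Cost of books:
4 x $18 = $72
Cost of boxes:
6 x $29 = $174
Add both:
$72 + $174 = $246

$246


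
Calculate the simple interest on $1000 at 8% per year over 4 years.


Use the formula I = P x R x T / 100
P x R x T = 1000 x 8 x 4 = 32000
I = 32000 / 100 = $320

$320


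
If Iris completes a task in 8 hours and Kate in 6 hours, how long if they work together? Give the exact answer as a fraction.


Iris's rate: 1/8 of the job per hour
Kate's rate: 1/6 of the job per hour
Combined rate: 1/8 + 1/6 = 7/24 per hour
Time = 1 / (7/24) = 24/7 hours (≈ 3.43 hours)

24/7 hours


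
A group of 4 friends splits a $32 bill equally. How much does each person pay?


Total bill: $32
Number of people: 4
Each pays: $32 / 4 = $8

$8


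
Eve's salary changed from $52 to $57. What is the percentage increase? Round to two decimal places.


Find the absolute change:
|57 - 52| = 5
Divide by original and multiply by 100:
5 / 52 x 100 = 9.6153...% ≈ 9.62%

9.62%
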